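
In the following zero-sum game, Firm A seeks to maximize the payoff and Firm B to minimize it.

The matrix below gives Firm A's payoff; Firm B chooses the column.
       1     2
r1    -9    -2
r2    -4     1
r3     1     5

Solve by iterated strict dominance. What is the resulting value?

1

Column 2 is strictly dominated by 1 for Firm B (-9<-2, -4<1, 1<5); eliminate 2.
Row r1 is strictly dominated by row r2 (-4>-9); eliminate r1.
Row r2 is strictly dominated by row r3 (1>-4); eliminate r2.
Only (r3, 1) remains, with payoff 1.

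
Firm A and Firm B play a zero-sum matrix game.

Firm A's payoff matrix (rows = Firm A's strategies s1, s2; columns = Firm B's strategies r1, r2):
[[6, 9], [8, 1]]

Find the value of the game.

Row minima are 6 and 1, so Firm A's maximin is 6; column maxima are 8 and 9, so Firm B's minimax is 8. These differ, so the equilibrium is in mixed strategies.
Let Firm A play s1 with probability p. Firm B is indifferent when 6p + 8(1−p) = 9p + (1−p), giving p = 7/10.
Let Firm B play r1 with probability q. Firm A is indifferent when 6q + 9(1−q) = 8q + (1−q), giving q = 4/5.
The value is 6·(4/5) + (9)·(1/5) = 33/5.

33/5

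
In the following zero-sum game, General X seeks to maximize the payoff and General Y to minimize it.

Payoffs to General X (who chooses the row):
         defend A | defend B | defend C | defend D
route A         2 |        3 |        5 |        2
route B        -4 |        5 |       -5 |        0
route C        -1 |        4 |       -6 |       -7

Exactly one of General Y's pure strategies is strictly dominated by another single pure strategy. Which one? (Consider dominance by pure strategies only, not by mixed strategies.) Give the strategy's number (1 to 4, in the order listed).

General Y prefers columns that give General X less. Compare defend B with defend A: 2 < 3, -4 < 5, -1 < 4.
So defend A strictly dominates defend B for General Y; defend B is strictly dominated.

2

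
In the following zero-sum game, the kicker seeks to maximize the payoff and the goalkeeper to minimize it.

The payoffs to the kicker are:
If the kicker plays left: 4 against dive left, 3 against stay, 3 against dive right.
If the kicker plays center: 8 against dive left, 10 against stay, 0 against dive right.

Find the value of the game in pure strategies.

3

Row minima: 3, 0 → the kicker's maximin is 3.
Column maxima: 8, 10, 3 → the goalkeeper's minimax is 3.
They coincide at (left, dive right), so the value is 3.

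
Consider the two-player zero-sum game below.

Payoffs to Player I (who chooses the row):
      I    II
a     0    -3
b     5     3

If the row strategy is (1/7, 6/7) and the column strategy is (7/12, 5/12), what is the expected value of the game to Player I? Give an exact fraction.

Against (7/12, 5/12), each row's expected payoff is a: -5/4; b: 25/6.
Taking the (1/7, 6/7)-weighted average: (1/7)·(-5/4) + (6/7)·(25/6) = 95/28.

95/28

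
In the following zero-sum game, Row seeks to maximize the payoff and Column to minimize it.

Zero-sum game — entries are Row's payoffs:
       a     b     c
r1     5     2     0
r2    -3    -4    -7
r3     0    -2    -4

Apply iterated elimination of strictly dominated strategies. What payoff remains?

0

Row r2 is strictly dominated by row r1 (5>-3, 2>-4, 0>-7); eliminate r2.
Row r3 is strictly dominated by row r1 (5>0, 2>-2, 0>-4); eliminate r3.
Column a is strictly dominated by b for Column (2<5); eliminate a.
Column b is strictly dominated by c for Column (0<2); eliminate b.
Only (r1, c) remains, with payoff 0.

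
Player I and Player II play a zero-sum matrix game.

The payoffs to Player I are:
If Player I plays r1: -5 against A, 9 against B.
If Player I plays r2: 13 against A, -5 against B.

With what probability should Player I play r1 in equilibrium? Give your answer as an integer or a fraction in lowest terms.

Row minima are -5 and -5, so Player I's maximin is -5; column maxima are 13 and 9, so Player II's minimax is 9. These differ, so the equilibrium is in mixed strategies.
Let Player I play r1 with probability p. Player II is indifferent when −5p + 13(1−p) = 9p − 5(1−p), giving p = 9/16.

9/16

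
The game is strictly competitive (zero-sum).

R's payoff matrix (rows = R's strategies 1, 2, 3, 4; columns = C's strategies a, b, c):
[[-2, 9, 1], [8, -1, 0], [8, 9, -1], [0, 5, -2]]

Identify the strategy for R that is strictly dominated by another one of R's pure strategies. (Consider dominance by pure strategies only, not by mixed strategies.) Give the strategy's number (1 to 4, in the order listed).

Compare 4 with 3: 8 > 0, 9 > 5, -1 > -2.
So 3 strictly dominates 4 for R; 4 is strictly dominated.

4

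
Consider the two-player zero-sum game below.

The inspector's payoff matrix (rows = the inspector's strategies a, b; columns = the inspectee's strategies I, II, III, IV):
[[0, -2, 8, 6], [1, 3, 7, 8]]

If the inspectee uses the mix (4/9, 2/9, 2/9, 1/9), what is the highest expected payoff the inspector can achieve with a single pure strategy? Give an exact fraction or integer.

a: (0)·(4/9) + (-2)·(2/9) + (8)·(2/9) + (6)·(1/9) = 2.
b: (1)·(4/9) + (3)·(2/9) + (7)·(2/9) + (8)·(1/9) = 32/9.
The best pure response is b with expected payoff 32/9.

32/9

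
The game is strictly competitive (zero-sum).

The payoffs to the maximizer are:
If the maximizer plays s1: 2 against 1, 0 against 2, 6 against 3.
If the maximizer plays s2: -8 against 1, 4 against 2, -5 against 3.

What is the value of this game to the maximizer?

4/7

Column 3 is strictly dominated by 1 for the minimizer (it gives the maximizer more in every row).
The remaining 2×2 game on (s1, s2) × (1, 2) has no saddle point. Let the maximizer play s1 with probability p; indifference gives 2p − 8(1−p) = 4(1−p), so p = 6/7.
Similarly the minimizer's optimal q on 1 is 2/7, and the value is 2·(2/7) + (0)·(5/7) = 4/7.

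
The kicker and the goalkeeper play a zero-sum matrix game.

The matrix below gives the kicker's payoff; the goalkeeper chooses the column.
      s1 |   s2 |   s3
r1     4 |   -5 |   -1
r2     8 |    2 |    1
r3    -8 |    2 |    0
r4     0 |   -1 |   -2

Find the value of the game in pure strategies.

1

Row minima: -5, 1, -8, -2 → the kicker's maximin is 1.
Column maxima: 8, 2, 1 → the goalkeeper's minimax is 1.
They coincide at (r2, s3), so the value is 1.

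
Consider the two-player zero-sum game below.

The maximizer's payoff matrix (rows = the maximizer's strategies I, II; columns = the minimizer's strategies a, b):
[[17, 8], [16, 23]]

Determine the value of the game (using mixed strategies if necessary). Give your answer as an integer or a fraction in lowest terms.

263/16

Row minima are 8 and 16, so the maximizer's maximin is 16; column maxima are 17 and 23, so the minimizer's minimax is 17. These differ, so the equilibrium is in mixed strategies.
Let the maximizer play I with probability p. The minimizer is indifferent when 17p + 16(1−p) = 8p + 23(1−p), giving p = 7/16.
Let the minimizer play a with probability q. The maximizer is indifferent when 17q + 8(1−q) = 16q + 23(1−q), giving q = 15/16.
The value is 17·(15/16) + (8)·(1/16) = 263/16.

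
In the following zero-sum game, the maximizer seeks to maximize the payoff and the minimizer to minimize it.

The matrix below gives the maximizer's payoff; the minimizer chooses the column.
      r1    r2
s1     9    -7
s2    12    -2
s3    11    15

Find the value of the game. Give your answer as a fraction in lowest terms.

101/9

Row s1 is strictly dominated by row s2, so the maximizer never plays it.
The remaining 2×2 game on (s2, s3) × (r1, r2) has no saddle point. Let the maximizer play s2 with probability p; indifference gives 12p + 11(1−p) = −2p + 15(1−p), so p = 2/9.
Similarly the minimizer's optimal q on r1 is 17/18, and the value is 12·(17/18) + (-2)·(1/18) = 101/9.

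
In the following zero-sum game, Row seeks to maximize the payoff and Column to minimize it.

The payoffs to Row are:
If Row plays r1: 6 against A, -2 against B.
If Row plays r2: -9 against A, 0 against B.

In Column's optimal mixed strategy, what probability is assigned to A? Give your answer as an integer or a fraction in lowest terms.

Row minima are -2 and -9, so Row's maximin is -2; column maxima are 6 and 0, so Column's minimax is 0. These differ, so the equilibrium is in mixed strategies.
Let Column play A with probability q. Row is indifferent when 6q − 2(1−q) = −9q, giving q = 2/17.

2/17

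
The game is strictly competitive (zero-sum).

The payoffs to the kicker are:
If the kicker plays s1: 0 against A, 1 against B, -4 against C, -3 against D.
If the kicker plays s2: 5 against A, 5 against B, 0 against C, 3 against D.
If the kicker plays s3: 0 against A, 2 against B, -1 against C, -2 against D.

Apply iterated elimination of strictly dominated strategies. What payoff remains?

0

Row s1 is strictly dominated by row s2 (5>0, 5>1, 0>-4, 3>-3); eliminate s1.
Column B is strictly dominated by C for the goalkeeper (0<5, -1<2); eliminate B.
Row s3 is strictly dominated by row s2 (5>0, 0>-1, 3>-2); eliminate s3.
Column A is strictly dominated by C for the goalkeeper (0<5); eliminate A.
Column D is strictly dominated by C for the goalkeeper (0<3); eliminate D.
Only (s2, C) remains, with payoff 0.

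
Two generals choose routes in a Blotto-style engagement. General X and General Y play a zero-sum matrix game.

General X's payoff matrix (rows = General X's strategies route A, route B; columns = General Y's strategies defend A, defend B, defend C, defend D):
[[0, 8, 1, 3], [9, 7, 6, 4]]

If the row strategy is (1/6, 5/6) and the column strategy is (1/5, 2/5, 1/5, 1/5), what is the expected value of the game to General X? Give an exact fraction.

Against (1/5, 2/5, 1/5, 1/5), each row's expected payoff is route A: 4; route B: 33/5.
Taking the (1/6, 5/6)-weighted average: (1/6)·(4) + (5/6)·(33/5) = 37/6.

37/6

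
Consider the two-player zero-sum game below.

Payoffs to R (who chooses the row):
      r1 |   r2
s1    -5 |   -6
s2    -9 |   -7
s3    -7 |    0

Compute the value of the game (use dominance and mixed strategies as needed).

-21/4

Row s2 is strictly dominated by row s1, so R never plays it.
The remaining 2×2 game on (s1, s3) × (r1, r2) has no saddle point. Let R play s1 with probability p; indifference gives −5p − 7(1−p) = −6p, so p = 7/8.
Similarly C's optimal q on r1 is 3/4, and the value is -5·(3/4) + (-6)·(1/4) = -21/4.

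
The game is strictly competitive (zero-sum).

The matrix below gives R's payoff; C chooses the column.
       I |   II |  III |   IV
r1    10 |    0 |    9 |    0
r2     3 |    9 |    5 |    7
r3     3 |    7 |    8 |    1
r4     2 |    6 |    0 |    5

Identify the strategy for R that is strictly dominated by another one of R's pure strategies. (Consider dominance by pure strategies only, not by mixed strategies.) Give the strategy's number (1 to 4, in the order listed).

Compare r4 with r2: 3 > 2, 9 > 6, 5 > 0, 7 > 5.
So r2 strictly dominates r4 for R; r4 is strictly dominated.

4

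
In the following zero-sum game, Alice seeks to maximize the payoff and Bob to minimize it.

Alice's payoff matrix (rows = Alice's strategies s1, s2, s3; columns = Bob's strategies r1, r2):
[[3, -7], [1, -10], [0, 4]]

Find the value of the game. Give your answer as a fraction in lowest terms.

6/7

Row s2 is strictly dominated by row s1, so Alice never plays it.
The remaining 2×2 game on (s1, s3) × (r1, r2) has no saddle point. Let Alice play s1 with probability p; indifference gives 3p = −7p + 4(1−p), so p = 2/7.
Similarly Bob's optimal q on r1 is 11/14, and the value is 3·(11/14) + (-7)·(3/14) = 6/7.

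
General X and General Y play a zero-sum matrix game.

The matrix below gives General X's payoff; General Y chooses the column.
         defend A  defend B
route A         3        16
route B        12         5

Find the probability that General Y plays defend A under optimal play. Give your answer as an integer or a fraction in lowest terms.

11/20

Row minima are 3 and 5, so General X's maximin is 5; column maxima are 12 and 16, so General Y's minimax is 12. These differ, so the equilibrium is in mixed strategies.
Let General Y play defend A with probability q. General X is indifferent when 3q + 16(1−q) = 12q + 5(1−q), giving q = 11/20.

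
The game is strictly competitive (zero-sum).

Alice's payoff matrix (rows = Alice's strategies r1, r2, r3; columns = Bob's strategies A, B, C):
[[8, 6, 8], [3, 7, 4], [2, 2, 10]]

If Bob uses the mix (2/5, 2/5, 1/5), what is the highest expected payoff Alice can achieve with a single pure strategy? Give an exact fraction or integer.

36/5

r1: (8)·(2/5) + (6)·(2/5) + (8)·(1/5) = 36/5.
r2: (3)·(2/5) + (7)·(2/5) + (4)·(1/5) = 24/5.
r3: (2)·(2/5) + (2)·(2/5) + (10)·(1/5) = 18/5.
The best pure response is r1 with expected payoff 36/5.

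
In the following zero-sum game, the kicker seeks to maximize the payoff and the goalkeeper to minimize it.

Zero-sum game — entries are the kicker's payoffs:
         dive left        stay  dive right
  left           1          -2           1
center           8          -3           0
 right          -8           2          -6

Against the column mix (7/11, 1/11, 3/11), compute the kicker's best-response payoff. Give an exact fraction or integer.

left: (1)·(7/11) + (-2)·(1/11) + (1)·(3/11) = 8/11.
center: (8)·(7/11) + (-3)·(1/11) + (0)·(3/11) = 53/11.
right: (-8)·(7/11) + (2)·(1/11) + (-6)·(3/11) = -72/11.
The best pure response is center with expected payoff 53/11.

53/11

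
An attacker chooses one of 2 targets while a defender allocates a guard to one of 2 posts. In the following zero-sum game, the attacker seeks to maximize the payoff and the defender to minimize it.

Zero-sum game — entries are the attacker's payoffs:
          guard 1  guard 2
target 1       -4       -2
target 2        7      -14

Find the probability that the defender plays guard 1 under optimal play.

Row minima are -4 and -14, so the attacker's maximin is -4; column maxima are 7 and -2, so the defender's minimax is -2. These differ, so the equilibrium is in mixed strategies.
Let the defender play guard 1 with probability q. The attacker is indifferent when −4q − 2(1−q) = 7q − 14(1−q), giving q = 12/23.

12/23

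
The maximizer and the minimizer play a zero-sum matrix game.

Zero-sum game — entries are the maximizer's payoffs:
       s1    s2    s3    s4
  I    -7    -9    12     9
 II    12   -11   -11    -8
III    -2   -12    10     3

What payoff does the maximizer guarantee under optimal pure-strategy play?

-9

Row minima: -9, -11, -12 → the maximizer's maximin is -9.
Column maxima: 12, -9, 12, 9 → the minimizer's minimax is -9.
They coincide at (I, s2), so the value is -9.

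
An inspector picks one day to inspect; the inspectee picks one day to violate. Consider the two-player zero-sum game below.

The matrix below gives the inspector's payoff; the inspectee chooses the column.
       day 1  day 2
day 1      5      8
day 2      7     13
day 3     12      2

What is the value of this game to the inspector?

Row day 1 is strictly dominated by row day 2, so the inspector never plays it.
The remaining 2×2 game on (day 2, day 3) × (day 1, day 2) has no saddle point. Let the inspector play day 2 with probability p; indifference gives 7p + 12(1−p) = 13p + 2(1−p), so p = 5/8.
Similarly the inspectee's optimal q on day 1 is 11/16, and the value is 7·(11/16) + (13)·(5/16) = 71/8.

71/8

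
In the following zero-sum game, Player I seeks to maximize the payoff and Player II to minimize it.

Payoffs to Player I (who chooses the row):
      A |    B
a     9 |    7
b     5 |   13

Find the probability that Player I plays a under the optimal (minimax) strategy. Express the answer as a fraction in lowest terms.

Row minima are 7 and 5, so Player I's maximin is 7; column maxima are 9 and 13, so Player II's minimax is 9. These differ, so the equilibrium is in mixed strategies.
Let Player I play a with probability p. Player II is indifferent when 9p + 5(1−p) = 7p + 13(1−p), giving p = 4/5.

4/5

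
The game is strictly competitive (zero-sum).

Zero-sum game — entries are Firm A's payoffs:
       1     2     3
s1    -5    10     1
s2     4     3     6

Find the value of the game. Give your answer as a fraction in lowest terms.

55/16

Column 3 is strictly dominated by 1 for Firm B (it gives Firm A more in every row).
The remaining 2×2 game on (s1, s2) × (1, 2) has no saddle point. Let Firm A play s1 with probability p; indifference gives −5p + 4(1−p) = 10p + 3(1−p), so p = 1/16.
Similarly Firm B's optimal q on 1 is 7/16, and the value is -5·(7/16) + (10)·(9/16) = 55/16.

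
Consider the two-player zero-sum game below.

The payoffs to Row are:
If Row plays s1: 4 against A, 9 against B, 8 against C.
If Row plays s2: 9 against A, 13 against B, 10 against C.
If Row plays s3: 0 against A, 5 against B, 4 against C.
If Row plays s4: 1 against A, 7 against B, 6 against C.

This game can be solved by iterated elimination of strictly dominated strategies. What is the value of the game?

Column C is strictly dominated by A for Column (4<8, 9<10, 0<4, 1<6); eliminate C.
Row s1 is strictly dominated by row s2 (9>4, 13>9); eliminate s1.
Row s4 is strictly dominated by row s2 (9>1, 13>7); eliminate s4.
Row s3 is strictly dominated by row s2 (9>0, 13>5); eliminate s3.
Column B is strictly dominated by A for Column (9<13); eliminate B.
Only (s2, A) remains, with payoff 9.

9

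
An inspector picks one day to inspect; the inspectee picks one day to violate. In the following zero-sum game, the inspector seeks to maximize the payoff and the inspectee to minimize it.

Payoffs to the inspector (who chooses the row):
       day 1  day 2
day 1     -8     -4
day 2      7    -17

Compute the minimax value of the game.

Row minima are -8 and -17, so the inspector's maximin is -8; column maxima are 7 and -4, so the inspectee's minimax is -4. These differ, so the equilibrium is in mixed strategies.
Let the inspector play day 1 with probability p. The inspectee is indifferent when −8p + 7(1−p) = −4p − 17(1−p), giving p = 6/7.
Let the inspectee play day 1 with probability q. The inspector is indifferent when −8q − 4(1−q) = 7q − 17(1−q), giving q = 13/28.
The value is -8·(13/28) + (-4)·(15/28) = -41/7.

-41/7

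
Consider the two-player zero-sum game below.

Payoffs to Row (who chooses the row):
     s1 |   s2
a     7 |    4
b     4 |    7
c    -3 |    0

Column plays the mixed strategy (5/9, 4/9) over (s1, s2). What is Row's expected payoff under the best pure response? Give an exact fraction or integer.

a: (7)·(5/9) + (4)·(4/9) = 17/3.
b: (4)·(5/9) + (7)·(4/9) = 16/3.
c: (-3)·(5/9) + (0)·(4/9) = -5/3.
The best pure response is a with expected payoff 17/3.

17/3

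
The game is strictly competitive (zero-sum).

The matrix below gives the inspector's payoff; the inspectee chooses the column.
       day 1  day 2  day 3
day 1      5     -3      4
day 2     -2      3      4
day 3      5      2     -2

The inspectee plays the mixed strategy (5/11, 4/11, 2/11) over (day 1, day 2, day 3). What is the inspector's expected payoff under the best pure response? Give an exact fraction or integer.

day 1: (5)·(5/11) + (-3)·(4/11) + (4)·(2/11) = 21/11.
day 2: (-2)·(5/11) + (3)·(4/11) + (4)·(2/11) = 10/11.
day 3: (5)·(5/11) + (2)·(4/11) + (-2)·(2/11) = 29/11.
The best pure response is day 3 with expected payoff 29/11.

29/11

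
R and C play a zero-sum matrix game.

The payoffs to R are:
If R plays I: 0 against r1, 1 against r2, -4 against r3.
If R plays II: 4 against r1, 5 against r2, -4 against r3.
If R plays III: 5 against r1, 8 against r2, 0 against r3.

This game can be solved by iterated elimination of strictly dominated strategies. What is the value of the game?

Row I is strictly dominated by row III (5>0, 8>1, 0>-4); eliminate I.
Column r2 is strictly dominated by r1 for C (4<5, 5<8); eliminate r2.
Row II is strictly dominated by row III (5>4, 0>-4); eliminate II.
Column r1 is strictly dominated by r3 for C (0<5); eliminate r1.
Only (III, r3) remains, with payoff 0.

0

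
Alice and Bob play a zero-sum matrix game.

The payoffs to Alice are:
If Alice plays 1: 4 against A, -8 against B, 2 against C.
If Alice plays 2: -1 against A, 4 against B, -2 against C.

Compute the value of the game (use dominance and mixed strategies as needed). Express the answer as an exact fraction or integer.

Column A is strictly dominated by C for Bob (it gives Alice more in every row).
The remaining 2×2 game on (1, 2) × (B, C) has no saddle point. Let Alice play 1 with probability p; indifference gives −8p + 4(1−p) = 2p − 2(1−p), so p = 3/8.
Similarly Bob's optimal q on B is 1/4, and the value is -8·(1/4) + (2)·(3/4) = -1/2.

-1/2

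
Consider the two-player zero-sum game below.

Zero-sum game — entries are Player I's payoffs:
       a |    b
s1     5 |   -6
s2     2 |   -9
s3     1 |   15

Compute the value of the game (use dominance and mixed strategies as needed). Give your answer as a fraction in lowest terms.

81/25

Row s2 is strictly dominated by row s1, so Player I never plays it.
The remaining 2×2 game on (s1, s3) × (a, b) has no saddle point. Let Player I play s1 with probability p; indifference gives 5p + (1−p) = −6p + 15(1−p), so p = 14/25.
Similarly Player II's optimal q on a is 21/25, and the value is 5·(21/25) + (-6)·(4/25) = 81/25.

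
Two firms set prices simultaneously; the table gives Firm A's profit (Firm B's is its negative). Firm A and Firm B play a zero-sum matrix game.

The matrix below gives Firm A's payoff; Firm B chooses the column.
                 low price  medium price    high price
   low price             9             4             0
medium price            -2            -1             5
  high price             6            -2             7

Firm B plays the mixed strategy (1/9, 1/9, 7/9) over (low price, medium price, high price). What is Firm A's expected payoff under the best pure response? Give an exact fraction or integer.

53/9

low price: (9)·(1/9) + (4)·(1/9) + (0)·(7/9) = 13/9.
medium price: (-2)·(1/9) + (-1)·(1/9) + (5)·(7/9) = 32/9.
high price: (6)·(1/9) + (-2)·(1/9) + (7)·(7/9) = 53/9.
The best pure response is high price with expected payoff 53/9.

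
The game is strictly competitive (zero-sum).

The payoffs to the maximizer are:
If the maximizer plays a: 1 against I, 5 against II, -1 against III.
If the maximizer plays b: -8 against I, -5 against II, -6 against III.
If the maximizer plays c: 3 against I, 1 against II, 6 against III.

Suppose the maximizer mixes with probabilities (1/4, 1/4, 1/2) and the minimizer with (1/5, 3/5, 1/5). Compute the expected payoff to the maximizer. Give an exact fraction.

1/2

Against (1/5, 3/5, 1/5), each row's expected payoff is a: 3; b: -29/5; c: 12/5.
Taking the (1/4, 1/4, 1/2)-weighted average: (1/4)·(3) + (1/4)·(-29/5) + (1/2)·(12/5) = 1/2.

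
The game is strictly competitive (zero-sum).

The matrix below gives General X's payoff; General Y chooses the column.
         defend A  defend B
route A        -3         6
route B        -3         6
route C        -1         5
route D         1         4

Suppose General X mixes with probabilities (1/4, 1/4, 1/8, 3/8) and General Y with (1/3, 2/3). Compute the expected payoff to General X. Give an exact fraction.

3

Against (1/3, 2/3), each row's expected payoff is route A: 3; route B: 3; route C: 3; route D: 3.
Taking the (1/4, 1/4, 1/8, 3/8)-weighted average: (1/4)·(3) + (1/4)·(3) + (1/8)·(3) + (3/8)·(3) = 3.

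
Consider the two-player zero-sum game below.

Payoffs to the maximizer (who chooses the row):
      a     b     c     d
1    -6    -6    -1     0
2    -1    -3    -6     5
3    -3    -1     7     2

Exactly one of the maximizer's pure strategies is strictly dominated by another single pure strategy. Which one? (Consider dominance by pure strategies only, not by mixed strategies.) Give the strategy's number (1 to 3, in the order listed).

Compare 1 with 3: -3 > -6, -1 > -6, 7 > -1, 2 > 0.
So 3 strictly dominates 1 for the maximizer; 1 is strictly dominated.

1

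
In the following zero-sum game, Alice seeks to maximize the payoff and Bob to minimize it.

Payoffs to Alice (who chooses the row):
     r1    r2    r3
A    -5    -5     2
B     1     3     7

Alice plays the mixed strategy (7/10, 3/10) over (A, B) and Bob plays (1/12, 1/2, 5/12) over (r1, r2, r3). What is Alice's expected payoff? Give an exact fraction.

-13/120

Against (1/12, 1/2, 5/12), each row's expected payoff is A: -25/12; B: 9/2.
Taking the (7/10, 3/10)-weighted average: (7/10)·(-25/12) + (3/10)·(9/2) = -13/120.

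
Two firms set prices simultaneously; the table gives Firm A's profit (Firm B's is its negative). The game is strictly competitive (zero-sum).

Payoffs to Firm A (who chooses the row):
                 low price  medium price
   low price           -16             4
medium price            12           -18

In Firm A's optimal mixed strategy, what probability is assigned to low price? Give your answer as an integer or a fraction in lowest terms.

Row minima are -16 and -18, so Firm A's maximin is -16; column maxima are 12 and 4, so Firm B's minimax is 4. These differ, so the equilibrium is in mixed strategies.
Let Firm A play low price with probability p. Firm B is indifferent when −16p + 12(1−p) = 4p − 18(1−p), giving p = 3/5.

3/5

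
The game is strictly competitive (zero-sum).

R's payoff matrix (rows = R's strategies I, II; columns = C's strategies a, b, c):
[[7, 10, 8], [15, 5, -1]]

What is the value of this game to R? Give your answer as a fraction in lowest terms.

127/17

Column b is strictly dominated by c for C (it gives R more in every row).
The remaining 2×2 game on (I, II) × (a, c) has no saddle point. Let R play I with probability p; indifference gives 7p + 15(1−p) = 8p − (1−p), so p = 16/17.
Similarly C's optimal q on a is 9/17, and the value is 7·(9/17) + (8)·(8/17) = 127/17.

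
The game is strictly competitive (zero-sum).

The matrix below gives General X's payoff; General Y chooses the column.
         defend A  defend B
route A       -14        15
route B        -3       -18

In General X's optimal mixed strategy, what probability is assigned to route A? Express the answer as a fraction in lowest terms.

Row minima are -14 and -18, so General X's maximin is -14; column maxima are -3 and 15, so General Y's minimax is -3. These differ, so the equilibrium is in mixed strategies.
Let General X play route A with probability p. General Y is indifferent when −14p − 3(1−p) = 15p − 18(1−p), giving p = 15/44.

15/44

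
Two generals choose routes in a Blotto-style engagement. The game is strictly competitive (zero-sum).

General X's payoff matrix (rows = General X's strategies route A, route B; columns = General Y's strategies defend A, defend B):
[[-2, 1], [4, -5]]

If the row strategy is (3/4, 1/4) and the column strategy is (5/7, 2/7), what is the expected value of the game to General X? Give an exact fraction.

-1/2

Against (5/7, 2/7), each row's expected payoff is route A: -8/7; route B: 10/7.
Taking the (3/4, 1/4)-weighted average: (3/4)·(-8/7) + (1/4)·(10/7) = -1/2.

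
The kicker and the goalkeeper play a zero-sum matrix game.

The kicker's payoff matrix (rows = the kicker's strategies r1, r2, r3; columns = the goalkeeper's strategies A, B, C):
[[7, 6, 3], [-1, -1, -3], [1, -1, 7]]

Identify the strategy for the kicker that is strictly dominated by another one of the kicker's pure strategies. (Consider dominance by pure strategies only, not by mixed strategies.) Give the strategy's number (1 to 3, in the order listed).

2

Compare r2 with r1: 7 > -1, 6 > -1, 3 > -3.
So r1 strictly dominates r2 for the kicker; r2 is strictly dominated.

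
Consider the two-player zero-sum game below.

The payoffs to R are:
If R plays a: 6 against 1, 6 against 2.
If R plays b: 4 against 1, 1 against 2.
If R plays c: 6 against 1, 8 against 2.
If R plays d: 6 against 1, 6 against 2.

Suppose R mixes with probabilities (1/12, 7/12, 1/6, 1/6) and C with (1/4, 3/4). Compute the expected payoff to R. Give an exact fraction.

Against (1/4, 3/4), each row's expected payoff is a: 6; b: 7/4; c: 15/2; d: 6.
Taking the (1/12, 7/12, 1/6, 1/6)-weighted average: (1/12)·(6) + (7/12)·(7/4) + (1/6)·(15/2) + (1/6)·(6) = 181/48.

181/48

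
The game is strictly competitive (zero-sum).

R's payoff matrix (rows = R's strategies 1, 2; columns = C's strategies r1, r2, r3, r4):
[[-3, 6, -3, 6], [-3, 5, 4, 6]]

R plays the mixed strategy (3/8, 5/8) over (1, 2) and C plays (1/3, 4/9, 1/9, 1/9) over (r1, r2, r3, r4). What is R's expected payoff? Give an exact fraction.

53/24

Against (1/3, 4/9, 1/9, 1/9), each row's expected payoff is 1: 2; 2: 7/3.
Taking the (3/8, 5/8)-weighted average: (3/8)·(2) + (5/8)·(7/3) = 53/24.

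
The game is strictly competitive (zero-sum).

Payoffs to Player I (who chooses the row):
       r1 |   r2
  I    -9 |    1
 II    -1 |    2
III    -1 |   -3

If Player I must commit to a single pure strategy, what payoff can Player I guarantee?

-1

The worst-case payoff for each row is I: -9, II: -1, III: -3.
The best of these is -1.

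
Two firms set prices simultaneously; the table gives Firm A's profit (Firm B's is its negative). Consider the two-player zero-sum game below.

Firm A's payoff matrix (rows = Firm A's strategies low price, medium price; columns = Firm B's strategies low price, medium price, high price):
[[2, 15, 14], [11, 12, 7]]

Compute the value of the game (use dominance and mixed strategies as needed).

35/4

Column medium price is strictly dominated by high price for Firm B (it gives Firm A more in every row).
The remaining 2×2 game on (low price, medium price) × (low price, high price) has no saddle point. Let Firm A play low price with probability p; indifference gives 2p + 11(1−p) = 14p + 7(1−p), so p = 1/4.
Similarly Firm B's optimal q on low price is 7/16, and the value is 2·(7/16) + (14)·(9/16) = 35/4.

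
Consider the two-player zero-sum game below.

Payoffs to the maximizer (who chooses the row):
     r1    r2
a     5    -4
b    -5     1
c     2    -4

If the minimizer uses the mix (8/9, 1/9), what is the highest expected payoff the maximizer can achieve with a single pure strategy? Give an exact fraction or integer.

4

a: (5)·(8/9) + (-4)·(1/9) = 4.
b: (-5)·(8/9) + (1)·(1/9) = -13/3.
c: (2)·(8/9) + (-4)·(1/9) = 4/3.
The best pure response is a with expected payoff 4.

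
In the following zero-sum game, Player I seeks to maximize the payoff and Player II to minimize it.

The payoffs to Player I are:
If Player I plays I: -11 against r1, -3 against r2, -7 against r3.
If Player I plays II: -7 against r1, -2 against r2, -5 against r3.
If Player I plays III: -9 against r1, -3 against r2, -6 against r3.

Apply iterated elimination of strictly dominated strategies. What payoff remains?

Column r3 is strictly dominated by r1 for Player II (-11<-7, -7<-5, -9<-6); eliminate r3.
Row I is strictly dominated by row II (-7>-11, -2>-3); eliminate I.
Row III is strictly dominated by row II (-7>-9, -2>-3); eliminate III.
Column r2 is strictly dominated by r1 for Player II (-7<-2); eliminate r2.
Only (II, r1) remains, with payoff -7.

-7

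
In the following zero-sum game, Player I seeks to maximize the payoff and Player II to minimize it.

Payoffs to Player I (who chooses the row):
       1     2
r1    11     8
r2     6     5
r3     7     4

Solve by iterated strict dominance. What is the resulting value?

Column 1 is strictly dominated by 2 for Player II (8<11, 5<6, 4<7); eliminate 1.
Row r2 is strictly dominated by row r1 (8>5); eliminate r2.
Row r3 is strictly dominated by row r1 (8>4); eliminate r3.
Only (r1, 2) remains, with payoff 8.

8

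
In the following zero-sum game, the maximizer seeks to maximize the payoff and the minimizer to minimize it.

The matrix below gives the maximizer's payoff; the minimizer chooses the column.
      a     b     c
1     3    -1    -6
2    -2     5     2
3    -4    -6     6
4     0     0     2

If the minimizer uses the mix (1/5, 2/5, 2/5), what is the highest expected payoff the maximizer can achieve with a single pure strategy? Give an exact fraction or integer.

1: (3)·(1/5) + (-1)·(2/5) + (-6)·(2/5) = -11/5.
2: (-2)·(1/5) + (5)·(2/5) + (2)·(2/5) = 12/5.
3: (-4)·(1/5) + (-6)·(2/5) + (6)·(2/5) = -4/5.
4: (0)·(1/5) + (0)·(2/5) + (2)·(2/5) = 4/5.
The best pure response is 2 with expected payoff 12/5.

12/5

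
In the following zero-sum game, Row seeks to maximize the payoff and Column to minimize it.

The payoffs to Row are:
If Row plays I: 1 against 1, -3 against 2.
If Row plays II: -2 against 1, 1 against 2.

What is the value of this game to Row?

Row minima are -3 and -2, so Row's maximin is -2; column maxima are 1 and 1, so Column's minimax is 1. These differ, so the equilibrium is in mixed strategies.
Let Row play I with probability p. Column is indifferent when p − 2(1−p) = −3p + (1−p), giving p = 3/7.
Let Column play 1 with probability q. Row is indifferent when q − 3(1−q) = −2q + (1−q), giving q = 4/7.
The value is 1·(4/7) + (-3)·(3/7) = -5/7.

-5/7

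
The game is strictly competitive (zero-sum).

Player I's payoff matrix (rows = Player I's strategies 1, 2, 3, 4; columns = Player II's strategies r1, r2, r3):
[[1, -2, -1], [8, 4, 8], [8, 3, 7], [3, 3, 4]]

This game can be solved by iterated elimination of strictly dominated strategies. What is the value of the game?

Column r3 is strictly dominated by r2 for Player II (-2<-1, 4<8, 3<7, 3<4); eliminate r3.
Row 4 is strictly dominated by row 2 (8>3, 4>3); eliminate 4.
Row 1 is strictly dominated by row 2 (8>1, 4>-2); eliminate 1.
Column r1 is strictly dominated by r2 for Player II (4<8, 3<8); eliminate r1.
Row 3 is strictly dominated by row 2 (4>3); eliminate 3.
Only (2, r2) remains, with payoff 4.

4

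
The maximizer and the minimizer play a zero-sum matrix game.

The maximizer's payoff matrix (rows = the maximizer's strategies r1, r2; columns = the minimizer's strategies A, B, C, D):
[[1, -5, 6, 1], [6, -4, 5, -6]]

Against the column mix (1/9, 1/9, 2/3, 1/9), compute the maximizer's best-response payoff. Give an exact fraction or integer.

r1: (1)·(1/9) + (-5)·(1/9) + (6)·(2/3) + (1)·(1/9) = 11/3.
r2: (6)·(1/9) + (-4)·(1/9) + (5)·(2/3) + (-6)·(1/9) = 26/9.
The best pure response is r1 with expected payoff 11/3.

11/3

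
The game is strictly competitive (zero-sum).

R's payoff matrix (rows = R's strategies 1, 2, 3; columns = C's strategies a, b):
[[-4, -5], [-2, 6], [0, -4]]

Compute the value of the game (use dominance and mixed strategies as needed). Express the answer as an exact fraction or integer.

Row 1 is strictly dominated by row 3, so R never plays it.
The remaining 2×2 game on (2, 3) × (a, b) has no saddle point. Let R play 2 with probability p; indifference gives −2p = 6p − 4(1−p), so p = 1/3.
Similarly C's optimal q on a is 5/6, and the value is -2·(5/6) + (6)·(1/6) = -2/3.

-2/3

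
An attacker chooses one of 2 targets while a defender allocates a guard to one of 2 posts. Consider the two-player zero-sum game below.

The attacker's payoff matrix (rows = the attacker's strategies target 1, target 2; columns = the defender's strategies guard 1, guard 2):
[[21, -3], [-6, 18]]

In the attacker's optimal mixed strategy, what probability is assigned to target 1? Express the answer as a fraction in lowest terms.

1/2

Row minima are -3 and -6, so the attacker's maximin is -3; column maxima are 21 and 18, so the defender's minimax is 18. These differ, so the equilibrium is in mixed strategies.
Let the attacker play target 1 with probability p. The defender is indifferent when 21p − 6(1−p) = −3p + 18(1−p), giving p = 1/2.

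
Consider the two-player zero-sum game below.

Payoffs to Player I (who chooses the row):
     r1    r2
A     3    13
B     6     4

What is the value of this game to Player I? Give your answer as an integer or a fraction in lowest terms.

Row minima are 3 and 4, so Player I's maximin is 4; column maxima are 6 and 13, so Player II's minimax is 6. These differ, so the equilibrium is in mixed strategies.
Let Player I play A with probability p. Player II is indifferent when 3p + 6(1−p) = 13p + 4(1−p), giving p = 1/6.
Let Player II play r1 with probability q. Player I is indifferent when 3q + 13(1−q) = 6q + 4(1−q), giving q = 3/4.
The value is 3·(3/4) + (13)·(1/4) = 11/2.

11/2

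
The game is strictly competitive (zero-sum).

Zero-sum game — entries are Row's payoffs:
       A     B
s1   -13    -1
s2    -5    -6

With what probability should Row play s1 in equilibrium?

1/13

Row minima are -13 and -6, so Row's maximin is -6; column maxima are -5 and -1, so Column's minimax is -5. These differ, so the equilibrium is in mixed strategies.
Let Row play s1 with probability p. Column is indifferent when −13p − 5(1−p) = −p − 6(1−p), giving p = 1/13.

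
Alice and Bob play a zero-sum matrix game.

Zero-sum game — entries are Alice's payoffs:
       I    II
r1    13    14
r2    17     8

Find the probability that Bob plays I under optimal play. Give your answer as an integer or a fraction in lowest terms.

3/5

Row minima are 13 and 8, so Alice's maximin is 13; column maxima are 17 and 14, so Bob's minimax is 14. These differ, so the equilibrium is in mixed strategies.
Let Bob play I with probability q. Alice is indifferent when 13q + 14(1−q) = 17q + 8(1−q), giving q = 3/5.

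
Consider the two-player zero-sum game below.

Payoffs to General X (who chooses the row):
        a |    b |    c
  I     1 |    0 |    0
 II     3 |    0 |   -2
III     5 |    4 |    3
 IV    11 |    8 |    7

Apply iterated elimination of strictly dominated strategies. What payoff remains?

Column a is strictly dominated by b for General Y (0<1, 0<3, 4<5, 8<11); eliminate a.
Row III is strictly dominated by row IV (8>4, 7>3); eliminate III.
Row II is strictly dominated by row IV (8>0, 7>-2); eliminate II.
Row I is strictly dominated by row IV (8>0, 7>0); eliminate I.
Column b is strictly dominated by c for General Y (7<8); eliminate b.
Only (IV, c) remains, with payoff 7.

7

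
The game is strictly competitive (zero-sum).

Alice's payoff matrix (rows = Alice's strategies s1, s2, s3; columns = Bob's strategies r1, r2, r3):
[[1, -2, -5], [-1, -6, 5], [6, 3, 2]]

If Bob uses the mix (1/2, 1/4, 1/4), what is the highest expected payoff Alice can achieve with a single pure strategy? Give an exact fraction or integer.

17/4

s1: (1)·(1/2) + (-2)·(1/4) + (-5)·(1/4) = -5/4.
s2: (-1)·(1/2) + (-6)·(1/4) + (5)·(1/4) = -3/4.
s3: (6)·(1/2) + (3)·(1/4) + (2)·(1/4) = 17/4.
The best pure response is s3 with expected payoff 17/4.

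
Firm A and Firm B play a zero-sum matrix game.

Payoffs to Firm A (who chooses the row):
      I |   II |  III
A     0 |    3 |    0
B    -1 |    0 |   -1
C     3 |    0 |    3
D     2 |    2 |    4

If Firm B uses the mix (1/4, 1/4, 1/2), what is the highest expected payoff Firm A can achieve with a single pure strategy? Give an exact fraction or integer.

3

A: (0)·(1/4) + (3)·(1/4) + (0)·(1/2) = 3/4.
B: (-1)·(1/4) + (0)·(1/4) + (-1)·(1/2) = -3/4.
C: (3)·(1/4) + (0)·(1/4) + (3)·(1/2) = 9/4.
D: (2)·(1/4) + (2)·(1/4) + (4)·(1/2) = 3.
The best pure response is D with expected payoff 3.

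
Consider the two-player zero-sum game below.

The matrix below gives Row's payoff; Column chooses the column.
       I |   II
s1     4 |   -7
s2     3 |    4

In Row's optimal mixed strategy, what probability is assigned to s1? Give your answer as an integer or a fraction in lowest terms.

1/12

Row minima are -7 and 3, so Row's maximin is 3; column maxima are 4 and 4, so Column's minimax is 4. These differ, so the equilibrium is in mixed strategies.
Let Row play s1 with probability p. Column is indifferent when 4p + 3(1−p) = −7p + 4(1−p), giving p = 1/12.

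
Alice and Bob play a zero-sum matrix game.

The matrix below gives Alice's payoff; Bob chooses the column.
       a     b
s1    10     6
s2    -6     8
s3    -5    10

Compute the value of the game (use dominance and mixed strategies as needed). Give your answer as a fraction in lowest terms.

Row s2 is strictly dominated by row s3, so Alice never plays it.
The remaining 2×2 game on (s1, s3) × (a, b) has no saddle point. Let Alice play s1 with probability p; indifference gives 10p − 5(1−p) = 6p + 10(1−p), so p = 15/19.
Similarly Bob's optimal q on a is 4/19, and the value is 10·(4/19) + (6)·(15/19) = 130/19.

130/19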